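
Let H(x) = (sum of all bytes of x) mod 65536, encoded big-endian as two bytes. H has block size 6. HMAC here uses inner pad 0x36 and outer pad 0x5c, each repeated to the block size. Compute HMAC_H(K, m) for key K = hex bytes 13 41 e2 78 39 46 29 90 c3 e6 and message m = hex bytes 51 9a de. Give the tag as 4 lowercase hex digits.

032a

Key hex bytes 13 41 e2 78 39 46 29 90 c3 e6 is 10 bytes > B = 6, so hash it first: H(key) = 04 8f, then zero-pad to 6 bytes: K' = 04 8f 00 00 00 00.
K' ⊕ ipad = 32 b9 36 36 36 36.  K' ⊕ opad = 58 d3 5c 5c 5c 5c.
Inner input = (K'⊕ipad) ∥ m = 32 b9 36 36 36 36 ∥ 51 9a de.
Inner hash: sum = 50+185+54+54+54+54+81+154+222 = 908 → 03 8c.
Outer input = (K'⊕opad) ∥ inner = 58 d3 5c 5c 5c 5c ∥ 03 8c.
Outer hash (tag): sum = 88+211+92+92+92+92+3+140 = 810 → 03 2a.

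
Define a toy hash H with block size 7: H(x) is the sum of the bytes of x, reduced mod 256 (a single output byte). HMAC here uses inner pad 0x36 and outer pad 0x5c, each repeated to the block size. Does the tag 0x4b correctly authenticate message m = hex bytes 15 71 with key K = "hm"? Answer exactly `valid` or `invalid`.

invalid

Key "hm" = 68 6d is 2 bytes ≤ B = 7; zero-pad to 7 bytes: K' = 68 6d 00 00 00 00 00.
K' ⊕ ipad = 5e 5b 36 36 36 36 36; K' ⊕ opad = 34 31 5c 5c 5c 5c 5c.
Inner hash: sum = 94+91+54+54+54+54+54+21+113 = 589; mod 256 = 77 → 4d.
Outer hash (recomputed tag): sum = 52+49+92+92+92+92+92+77 = 638; mod 256 = 126 → 7e.
Recomputed tag = 7e; claimed = 4b → mismatch.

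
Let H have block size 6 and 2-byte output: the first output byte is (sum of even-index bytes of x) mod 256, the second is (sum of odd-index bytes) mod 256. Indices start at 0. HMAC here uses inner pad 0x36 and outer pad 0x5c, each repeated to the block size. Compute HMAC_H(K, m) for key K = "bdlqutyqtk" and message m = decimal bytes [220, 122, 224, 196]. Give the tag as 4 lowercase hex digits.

Key "bdlqutyqtk" = 62 64 6c 71 75 74 79 71 74 6b is 10 bytes > B = 6, so hash it first: H(key) = 30 25, then zero-pad to 6 bytes: K' = 30 25 00 00 00 00.
K' ⊕ ipad = 06 13 36 36 36 36.  K' ⊕ opad = 6c 79 5c 5c 5c 5c.
Inner input = (K'⊕ipad) ∥ m = 06 13 36 36 36 36 ∥ dc 7a e0 c4.
Inner hash: even-index sum = 558 mod 256 = 46; odd-index sum = 445 mod 256 = 189 → 2e bd.
Outer input = (K'⊕opad) ∥ inner = 6c 79 5c 5c 5c 5c ∥ 2e bd.
Outer hash (tag): even-index sum = 338 mod 256 = 82; odd-index sum = 494 mod 256 = 238 → 52 ee.

52ee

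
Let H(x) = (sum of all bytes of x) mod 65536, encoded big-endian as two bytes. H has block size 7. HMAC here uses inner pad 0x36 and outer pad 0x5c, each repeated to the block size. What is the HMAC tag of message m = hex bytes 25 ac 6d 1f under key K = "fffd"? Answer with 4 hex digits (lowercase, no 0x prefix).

023e

Key "fffd" = 66 66 66 64 is 4 bytes ≤ B = 7; zero-pad to 7 bytes: K' = 66 66 66 64 00 00 00.
K' ⊕ ipad = 50 50 50 52 36 36 36.  K' ⊕ opad = 3a 3a 3a 38 5c 5c 5c.
Inner input = (K'⊕ipad) ∥ m = 50 50 50 52 36 36 36 ∥ 25 ac 6d 1f.
Inner hash: sum = 80+80+80+82+54+54+54+37+172+109+31 = 833 → 03 41.
Outer input = (K'⊕opad) ∥ inner = 3a 3a 3a 38 5c 5c 5c ∥ 03 41.
Outer hash (tag): sum = 58+58+58+56+92+92+92+3+65 = 574 → 02 3e.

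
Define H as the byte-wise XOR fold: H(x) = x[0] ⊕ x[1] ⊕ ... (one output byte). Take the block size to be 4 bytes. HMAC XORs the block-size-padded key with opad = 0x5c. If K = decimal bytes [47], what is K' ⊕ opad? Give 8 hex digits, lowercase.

735c5c5c

Key decimal bytes [47] = 2f is 1 byte ≤ B = 4; zero-pad to 4 bytes: K' = 2f 00 00 00.
XOR each byte with 0x5c: 2f⊕5c=73, 00⊕5c=5c, 00⊕5c=5c, 00⊕5c=5c.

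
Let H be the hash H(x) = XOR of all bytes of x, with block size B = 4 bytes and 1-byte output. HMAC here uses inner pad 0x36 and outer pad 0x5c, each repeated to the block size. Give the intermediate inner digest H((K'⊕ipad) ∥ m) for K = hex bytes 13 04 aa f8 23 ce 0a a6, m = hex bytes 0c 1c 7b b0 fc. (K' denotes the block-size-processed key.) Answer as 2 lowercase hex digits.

Key hex bytes 13 04 aa f8 23 ce 0a a6 is 8 bytes > B = 4, so hash it first: H(key) = 04, then zero-pad to 4 bytes: K' = 04 00 00 00.
K' ⊕ ipad = 32 36 36 36.
Inner input = 32 36 36 36 ∥ 0c 1c 7b b0 fc.
Inner hash: XOR 32⊕36⊕36⊕36⊕0c⊕1c⊕7b⊕b0⊕fc = 23.

23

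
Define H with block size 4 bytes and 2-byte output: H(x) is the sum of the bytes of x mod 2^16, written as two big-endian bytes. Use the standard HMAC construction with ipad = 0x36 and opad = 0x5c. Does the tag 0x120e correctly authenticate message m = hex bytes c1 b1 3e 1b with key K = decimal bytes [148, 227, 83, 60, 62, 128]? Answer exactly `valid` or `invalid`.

invalid

Key decimal bytes [148, 227, 83, 60, 62, 128] = 94 e3 53 3c 3e 80 is 6 bytes > B = 4, so hash it first: H(key) = 02 c4, then zero-pad to 4 bytes: K' = 02 c4 00 00.
K' ⊕ ipad = 34 f2 36 36; K' ⊕ opad = 5e 98 5c 5c.
Inner hash: sum = 52+242+54+54+193+177+62+27 = 861 → 03 5d.
Outer hash (recomputed tag): sum = 94+152+92+92+3+93 = 526 → 02 0e.
Recomputed tag = 020e; claimed = 120e → mismatch.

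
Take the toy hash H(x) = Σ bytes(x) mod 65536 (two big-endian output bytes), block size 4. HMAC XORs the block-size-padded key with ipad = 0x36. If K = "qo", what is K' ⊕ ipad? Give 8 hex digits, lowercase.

Key "qo" = 71 6f is 2 bytes ≤ B = 4; zero-pad to 4 bytes: K' = 71 6f 00 00.
XOR each byte with 0x36: 71⊕36=47, 6f⊕36=59, 00⊕36=36, 00⊕36=36.

47593636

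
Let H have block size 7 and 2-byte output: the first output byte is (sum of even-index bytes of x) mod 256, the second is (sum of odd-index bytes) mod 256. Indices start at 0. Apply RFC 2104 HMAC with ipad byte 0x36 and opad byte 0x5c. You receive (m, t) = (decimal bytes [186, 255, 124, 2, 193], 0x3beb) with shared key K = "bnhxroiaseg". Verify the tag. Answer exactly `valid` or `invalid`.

Key "bnhxroiaseg" = 62 6e 68 78 72 6f 69 61 73 65 67 is 11 bytes > B = 7, so hash it first: H(key) = 7f 1b, then zero-pad to 7 bytes: K' = 7f 1b 00 00 00 00 00.
K' ⊕ ipad = 49 2d 36 36 36 36 36; K' ⊕ opad = 23 47 5c 5c 5c 5c 5c.
Inner hash: even-index sum = 492 mod 256 = 236; odd-index sum = 656 mod 256 = 144 → ec 90.
Outer hash (recomputed tag): even-index sum = 455 mod 256 = 199; odd-index sum = 491 mod 256 = 235 → c7 eb.
Recomputed tag = c7eb; claimed = 3beb → mismatch.

invalid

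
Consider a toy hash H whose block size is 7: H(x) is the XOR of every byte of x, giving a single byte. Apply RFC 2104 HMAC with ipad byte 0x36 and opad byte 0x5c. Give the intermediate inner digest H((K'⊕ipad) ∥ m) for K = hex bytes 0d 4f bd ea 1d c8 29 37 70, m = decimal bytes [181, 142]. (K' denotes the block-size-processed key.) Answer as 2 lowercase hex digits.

a3

Key hex bytes 0d 4f bd ea 1d c8 29 37 70 is 9 bytes > B = 7, so hash it first: H(key) = ae, then zero-pad to 7 bytes: K' = ae 00 00 00 00 00 00.
K' ⊕ ipad = 98 36 36 36 36 36 36.
Inner input = 98 36 36 36 36 36 36 ∥ b5 8e.
Inner hash: XOR 98⊕36⊕36⊕36⊕36⊕36⊕36⊕b5⊕8e = a3.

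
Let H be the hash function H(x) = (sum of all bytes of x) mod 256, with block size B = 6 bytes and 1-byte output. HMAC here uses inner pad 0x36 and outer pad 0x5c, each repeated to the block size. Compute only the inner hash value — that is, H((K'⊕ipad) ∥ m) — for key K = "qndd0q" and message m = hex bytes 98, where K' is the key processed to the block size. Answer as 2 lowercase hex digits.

28

Key "qndd0q" = 71 6e 64 64 30 71 is exactly B = 6 bytes: K' = 71 6e 64 64 30 71.
K' ⊕ ipad = 47 58 52 52 06 47.
Inner input = 47 58 52 52 06 47 ∥ 98.
Inner hash: sum = 71+88+82+82+6+71+152 = 552; mod 256 = 40 → 28.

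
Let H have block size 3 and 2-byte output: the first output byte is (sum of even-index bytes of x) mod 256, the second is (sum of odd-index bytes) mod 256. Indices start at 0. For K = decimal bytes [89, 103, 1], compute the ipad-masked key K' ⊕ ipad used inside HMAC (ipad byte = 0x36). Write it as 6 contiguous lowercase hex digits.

6f5137

Key decimal bytes [89, 103, 1] = 59 67 01 is exactly B = 3 bytes: K' = 59 67 01.
XOR each byte with 0x36: 59⊕36=6f, 67⊕36=51, 01⊕36=37.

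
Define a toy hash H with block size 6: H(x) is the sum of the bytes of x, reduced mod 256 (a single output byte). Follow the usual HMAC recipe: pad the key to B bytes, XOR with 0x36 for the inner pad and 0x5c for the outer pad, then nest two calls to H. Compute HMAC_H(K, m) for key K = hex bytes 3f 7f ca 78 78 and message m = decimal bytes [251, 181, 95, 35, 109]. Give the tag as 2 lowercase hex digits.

Key hex bytes 3f 7f ca 78 78 is 5 bytes ≤ B = 6; zero-pad to 6 bytes: K' = 3f 7f ca 78 78 00.
K' ⊕ ipad = 09 49 fc 4e 4e 36.  K' ⊕ opad = 63 23 96 24 24 5c.
Inner input = (K'⊕ipad) ∥ m = 09 49 fc 4e 4e 36 ∥ fb b5 5f 23 6d.
Inner hash: sum = 9+73+252+78+78+54+251+181+95+35+109 = 1215; mod 256 = 191 → bf.
Outer input = (K'⊕opad) ∥ inner = 63 23 96 24 24 5c ∥ bf.
Outer hash (tag): sum = 99+35+150+36+36+92+191 = 639; mod 256 = 127 → 7f.

7f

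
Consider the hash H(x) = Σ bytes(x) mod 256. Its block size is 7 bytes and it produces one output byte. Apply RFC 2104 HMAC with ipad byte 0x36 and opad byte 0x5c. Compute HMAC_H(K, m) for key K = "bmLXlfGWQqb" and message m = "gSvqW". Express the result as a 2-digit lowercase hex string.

f0

Key "bmLXlfGWQqb" = 62 6d 4c 58 6c 66 47 57 51 71 62 is 11 bytes > B = 7, so hash it first: H(key) = 07, then zero-pad to 7 bytes: K' = 07 00 00 00 00 00 00.
K' ⊕ ipad = 31 36 36 36 36 36 36.  K' ⊕ opad = 5b 5c 5c 5c 5c 5c 5c.
Inner input = (K'⊕ipad) ∥ m = 31 36 36 36 36 36 36 ∥ 67 53 76 71 57.
Inner hash: sum = 49+54+54+54+54+54+54+103+83+118+113+87 = 877; mod 256 = 109 → 6d.
Outer input = (K'⊕opad) ∥ inner = 5b 5c 5c 5c 5c 5c 5c ∥ 6d.
Outer hash (tag): sum = 91+92+92+92+92+92+92+109 = 752; mod 256 = 240 → f0.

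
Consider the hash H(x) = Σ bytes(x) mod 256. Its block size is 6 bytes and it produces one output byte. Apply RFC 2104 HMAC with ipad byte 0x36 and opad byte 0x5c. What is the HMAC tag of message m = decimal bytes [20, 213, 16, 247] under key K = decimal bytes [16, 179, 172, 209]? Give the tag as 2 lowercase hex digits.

Key decimal bytes [16, 179, 172, 209] = 10 b3 ac d1 is 4 bytes ≤ B = 6; zero-pad to 6 bytes: K' = 10 b3 ac d1 00 00.
K' ⊕ ipad = 26 85 9a e7 36 36.  K' ⊕ opad = 4c ef f0 8d 5c 5c.
Inner input = (K'⊕ipad) ∥ m = 26 85 9a e7 36 36 ∥ 14 d5 10 f7.
Inner hash: sum = 38+133+154+231+54+54+20+213+16+247 = 1160; mod 256 = 136 → 88.
Outer input = (K'⊕opad) ∥ inner = 4c ef f0 8d 5c 5c ∥ 88.
Outer hash (tag): sum = 76+239+240+141+92+92+136 = 1016; mod 256 = 248 → f8.

f8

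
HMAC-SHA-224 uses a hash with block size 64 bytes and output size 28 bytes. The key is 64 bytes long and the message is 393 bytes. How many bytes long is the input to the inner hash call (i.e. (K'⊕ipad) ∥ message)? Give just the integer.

457

Key is 64 ≤ 64 bytes, zero-padded: |K'| = 64.
Inner input = (K'⊕ipad) ∥ m → 64 + 393 = 457 bytes.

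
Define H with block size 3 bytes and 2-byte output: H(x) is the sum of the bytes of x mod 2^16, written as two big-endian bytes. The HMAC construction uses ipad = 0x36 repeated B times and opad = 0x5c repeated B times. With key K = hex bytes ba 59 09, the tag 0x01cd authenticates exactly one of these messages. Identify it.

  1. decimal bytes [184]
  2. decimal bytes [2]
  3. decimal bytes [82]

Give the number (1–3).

Key hex bytes ba 59 09 is exactly B = 3 bytes: K' = ba 59 09.
K' ⊕ ipad = 8c 6f 3f; K' ⊕ opad = e6 05 55.
m1: inner = H(8c 6f 3f b8) = 01 f2; tag = H(e6 05 55 01 f2) = 0233
m2: inner = H(8c 6f 3f 02) = 01 3c; tag = H(e6 05 55 01 3c) = 017d
m3: inner = H(8c 6f 3f 52) = 01 8c; tag = H(e6 05 55 01 8c) = 01cd ← matches

3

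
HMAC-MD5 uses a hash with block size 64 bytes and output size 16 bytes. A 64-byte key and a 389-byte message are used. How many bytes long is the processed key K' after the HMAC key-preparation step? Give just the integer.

Key is 64 ≤ 64 bytes, zero-padded: |K'| = 64.

64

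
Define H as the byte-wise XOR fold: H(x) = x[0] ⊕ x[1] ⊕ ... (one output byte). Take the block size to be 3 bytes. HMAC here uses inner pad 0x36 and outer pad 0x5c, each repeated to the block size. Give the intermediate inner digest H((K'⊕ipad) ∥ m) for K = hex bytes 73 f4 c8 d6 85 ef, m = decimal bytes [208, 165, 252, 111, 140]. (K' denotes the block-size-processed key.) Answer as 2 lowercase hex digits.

af

Key hex bytes 73 f4 c8 d6 85 ef is 6 bytes > B = 3, so hash it first: H(key) = f3, then zero-pad to 3 bytes: K' = f3 00 00.
K' ⊕ ipad = c5 36 36.
Inner input = c5 36 36 ∥ d0 a5 fc 6f 8c.
Inner hash: XOR c5⊕36⊕36⊕d0⊕a5⊕fc⊕6f⊕8c = af.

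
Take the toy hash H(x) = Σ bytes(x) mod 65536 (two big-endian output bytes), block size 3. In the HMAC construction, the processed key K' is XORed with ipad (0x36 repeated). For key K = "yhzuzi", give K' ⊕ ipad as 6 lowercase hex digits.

348536

Key "yhzuzi" = 79 68 7a 75 7a 69 is 6 bytes > B = 3, so hash it first: H(key) = 02 b3, then zero-pad to 3 bytes: K' = 02 b3 00.
XOR each byte with 0x36: 02⊕36=34, b3⊕36=85, 00⊕36=36.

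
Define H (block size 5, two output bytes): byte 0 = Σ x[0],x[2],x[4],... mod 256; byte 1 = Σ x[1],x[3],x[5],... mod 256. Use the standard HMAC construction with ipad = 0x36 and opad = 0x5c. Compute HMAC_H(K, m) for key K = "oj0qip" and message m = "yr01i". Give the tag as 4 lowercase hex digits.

d1c0

Key "oj0qip" = 6f 6a 30 71 69 70 is 6 bytes > B = 5, so hash it first: H(key) = 08 4b, then zero-pad to 5 bytes: K' = 08 4b 00 00 00.
K' ⊕ ipad = 3e 7d 36 36 36.  K' ⊕ opad = 54 17 5c 5c 5c.
Inner input = (K'⊕ipad) ∥ m = 3e 7d 36 36 36 ∥ 79 72 30 31 69.
Inner hash: even-index sum = 333 mod 256 = 77; odd-index sum = 453 mod 256 = 197 → 4d c5.
Outer input = (K'⊕opad) ∥ inner = 54 17 5c 5c 5c ∥ 4d c5.
Outer hash (tag): even-index sum = 465 mod 256 = 209; odd-index sum = 192 mod 256 = 192 → d1 c0.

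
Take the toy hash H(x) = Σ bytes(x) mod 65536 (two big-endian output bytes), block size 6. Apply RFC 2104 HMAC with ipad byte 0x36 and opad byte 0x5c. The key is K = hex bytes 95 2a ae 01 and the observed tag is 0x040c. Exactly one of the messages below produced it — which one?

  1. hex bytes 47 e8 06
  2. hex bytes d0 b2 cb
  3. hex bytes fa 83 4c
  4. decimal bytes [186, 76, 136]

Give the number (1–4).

3

Key hex bytes 95 2a ae 01 is 4 bytes ≤ B = 6; zero-pad to 6 bytes: K' = 95 2a ae 01 00 00.
K' ⊕ ipad = a3 1c 98 37 36 36; K' ⊕ opad = c9 76 f2 5d 5c 5c.
m1: inner = H(a3 1c 98 37 36 36 47 e8 06) = 03 2f; tag = H(c9 76 f2 5d 5c 5c 03 2f) = 0378
m2: inner = H(a3 1c 98 37 36 36 d0 b2 cb) = 04 47; tag = H(c9 76 f2 5d 5c 5c 04 47) = 0391
m3: inner = H(a3 1c 98 37 36 36 fa 83 4c) = 03 c3; tag = H(c9 76 f2 5d 5c 5c 03 c3) = 040c ← matches
m4: inner = H(a3 1c 98 37 36 36 ba 4c 88) = 03 88; tag = H(c9 76 f2 5d 5c 5c 03 88) = 03d1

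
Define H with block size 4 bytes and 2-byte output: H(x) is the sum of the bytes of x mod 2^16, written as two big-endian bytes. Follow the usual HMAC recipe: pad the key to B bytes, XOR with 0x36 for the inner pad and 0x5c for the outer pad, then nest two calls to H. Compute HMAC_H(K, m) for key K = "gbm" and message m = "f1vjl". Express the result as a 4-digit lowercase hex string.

Key "gbm" = 67 62 6d is 3 bytes ≤ B = 4; zero-pad to 4 bytes: K' = 67 62 6d 00.
K' ⊕ ipad = 51 54 5b 36.  K' ⊕ opad = 3b 3e 31 5c.
Inner input = (K'⊕ipad) ∥ m = 51 54 5b 36 ∥ 66 31 76 6a 6c.
Inner hash: sum = 81+84+91+54+102+49+118+106+108 = 793 → 03 19.
Outer input = (K'⊕opad) ∥ inner = 3b 3e 31 5c ∥ 03 19.
Outer hash (tag): sum = 59+62+49+92+3+25 = 290 → 01 22.

0122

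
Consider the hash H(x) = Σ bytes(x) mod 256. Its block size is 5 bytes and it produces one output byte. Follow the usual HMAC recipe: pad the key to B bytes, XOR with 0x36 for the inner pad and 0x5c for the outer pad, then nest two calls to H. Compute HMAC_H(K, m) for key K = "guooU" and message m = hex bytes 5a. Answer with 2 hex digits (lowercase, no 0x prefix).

Key "guooU" = 67 75 6f 6f 55 is exactly B = 5 bytes: K' = 67 75 6f 6f 55.
K' ⊕ ipad = 51 43 59 59 63.  K' ⊕ opad = 3b 29 33 33 09.
Inner input = (K'⊕ipad) ∥ m = 51 43 59 59 63 ∥ 5a.
Inner hash: sum = 81+67+89+89+99+90 = 515; mod 256 = 3 → 03.
Outer input = (K'⊕opad) ∥ inner = 3b 29 33 33 09 ∥ 03.
Outer hash (tag): sum = 59+41+51+51+9+3 = 214 → d6.

d6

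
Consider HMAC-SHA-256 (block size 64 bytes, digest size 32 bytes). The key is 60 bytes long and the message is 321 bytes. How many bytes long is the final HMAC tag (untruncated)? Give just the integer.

The tag is one SHA-256 digest: 32 bytes.

32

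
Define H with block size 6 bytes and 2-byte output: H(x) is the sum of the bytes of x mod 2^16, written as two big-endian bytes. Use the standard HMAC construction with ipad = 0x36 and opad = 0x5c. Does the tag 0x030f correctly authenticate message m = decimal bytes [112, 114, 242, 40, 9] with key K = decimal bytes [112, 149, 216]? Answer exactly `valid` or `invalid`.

Key decimal bytes [112, 149, 216] = 70 95 d8 is 3 bytes ≤ B = 6; zero-pad to 6 bytes: K' = 70 95 d8 00 00 00.
K' ⊕ ipad = 46 a3 ee 36 36 36; K' ⊕ opad = 2c c9 84 5c 5c 5c.
Inner hash: sum = 70+163+238+54+54+54+112+114+242+40+9 = 1150 → 04 7e.
Outer hash (recomputed tag): sum = 44+201+132+92+92+92+4+126 = 783 → 03 0f.
Recomputed tag = 030f; claimed = 030f → match.

valid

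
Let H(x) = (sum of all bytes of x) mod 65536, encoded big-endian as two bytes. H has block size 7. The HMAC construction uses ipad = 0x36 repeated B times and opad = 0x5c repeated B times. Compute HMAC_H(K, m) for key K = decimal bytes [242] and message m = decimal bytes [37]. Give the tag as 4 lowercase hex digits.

0305

Key decimal bytes [242] = f2 is 1 byte ≤ B = 7; zero-pad to 7 bytes: K' = f2 00 00 00 00 00 00.
K' ⊕ ipad = c4 36 36 36 36 36 36.  K' ⊕ opad = ae 5c 5c 5c 5c 5c 5c.
Inner input = (K'⊕ipad) ∥ m = c4 36 36 36 36 36 36 ∥ 25.
Inner hash: sum = 196+54+54+54+54+54+54+37 = 557 → 02 2d.
Outer input = (K'⊕opad) ∥ inner = ae 5c 5c 5c 5c 5c 5c ∥ 02 2d.
Outer hash (tag): sum = 174+92+92+92+92+92+92+2+45 = 773 → 03 05.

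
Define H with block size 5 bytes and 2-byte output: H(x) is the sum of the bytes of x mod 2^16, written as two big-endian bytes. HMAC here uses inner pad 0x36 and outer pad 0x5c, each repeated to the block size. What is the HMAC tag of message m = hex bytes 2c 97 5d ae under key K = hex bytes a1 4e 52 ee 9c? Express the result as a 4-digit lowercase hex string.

Key hex bytes a1 4e 52 ee 9c is exactly B = 5 bytes: K' = a1 4e 52 ee 9c.
K' ⊕ ipad = 97 78 64 d8 aa.  K' ⊕ opad = fd 12 0e b2 c0.
Inner input = (K'⊕ipad) ∥ m = 97 78 64 d8 aa ∥ 2c 97 5d ae.
Inner hash: sum = 151+120+100+216+170+44+151+93+174 = 1219 → 04 c3.
Outer input = (K'⊕opad) ∥ inner = fd 12 0e b2 c0 ∥ 04 c3.
Outer hash (tag): sum = 253+18+14+178+192+4+195 = 854 → 03 56.

0356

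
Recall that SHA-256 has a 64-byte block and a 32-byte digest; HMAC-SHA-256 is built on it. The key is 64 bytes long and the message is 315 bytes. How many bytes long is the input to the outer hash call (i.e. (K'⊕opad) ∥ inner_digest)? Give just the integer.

Key is 64 ≤ 64 bytes, zero-padded: |K'| = 64.
Outer input = (K'⊕opad) ∥ H(inner) → 64 + 32 = 96 bytes.

96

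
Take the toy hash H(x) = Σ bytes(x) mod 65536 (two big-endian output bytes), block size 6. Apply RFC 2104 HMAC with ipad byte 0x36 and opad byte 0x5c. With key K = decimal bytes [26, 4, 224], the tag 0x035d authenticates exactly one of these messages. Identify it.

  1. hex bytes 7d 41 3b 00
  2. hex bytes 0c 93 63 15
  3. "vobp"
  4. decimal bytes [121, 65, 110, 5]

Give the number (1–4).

2

Key decimal bytes [26, 4, 224] = 1a 04 e0 is 3 bytes ≤ B = 6; zero-pad to 6 bytes: K' = 1a 04 e0 00 00 00.
K' ⊕ ipad = 2c 32 d6 36 36 36; K' ⊕ opad = 46 58 bc 5c 5c 5c.
m1: inner = H(2c 32 d6 36 36 36 7d 41 3b 00) = 02 cf; tag = H(46 58 bc 5c 5c 5c 02 cf) = 033f
m2: inner = H(2c 32 d6 36 36 36 0c 93 63 15) = 02 ed; tag = H(46 58 bc 5c 5c 5c 02 ed) = 035d ← matches
m3: inner = H(2c 32 d6 36 36 36 76 6f 62 70) = 03 8d; tag = H(46 58 bc 5c 5c 5c 03 8d) = 02fe
m4: inner = H(2c 32 d6 36 36 36 79 41 6e 05) = 03 03; tag = H(46 58 bc 5c 5c 5c 03 03) = 0274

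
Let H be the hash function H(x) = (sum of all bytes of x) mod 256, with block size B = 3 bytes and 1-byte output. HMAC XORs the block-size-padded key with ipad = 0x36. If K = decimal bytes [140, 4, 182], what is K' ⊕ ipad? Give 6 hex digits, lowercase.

Key decimal bytes [140, 4, 182] = 8c 04 b6 is exactly B = 3 bytes: K' = 8c 04 b6.
XOR each byte with 0x36: 8c⊕36=ba, 04⊕36=32, b6⊕36=80.

ba3280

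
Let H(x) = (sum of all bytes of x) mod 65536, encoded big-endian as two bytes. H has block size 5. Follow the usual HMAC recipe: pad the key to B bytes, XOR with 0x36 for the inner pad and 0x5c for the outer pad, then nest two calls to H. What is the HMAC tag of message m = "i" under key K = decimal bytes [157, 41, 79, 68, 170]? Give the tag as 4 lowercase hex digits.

Key decimal bytes [157, 41, 79, 68, 170] = 9d 29 4f 44 aa is exactly B = 5 bytes: K' = 9d 29 4f 44 aa.
K' ⊕ ipad = ab 1f 79 72 9c.  K' ⊕ opad = c1 75 13 18 f6.
Inner input = (K'⊕ipad) ∥ m = ab 1f 79 72 9c ∥ 69.
Inner hash: sum = 171+31+121+114+156+105 = 698 → 02 ba.
Outer input = (K'⊕opad) ∥ inner = c1 75 13 18 f6 ∥ 02 ba.
Outer hash (tag): sum = 193+117+19+24+246+2+186 = 787 → 03 13.

0313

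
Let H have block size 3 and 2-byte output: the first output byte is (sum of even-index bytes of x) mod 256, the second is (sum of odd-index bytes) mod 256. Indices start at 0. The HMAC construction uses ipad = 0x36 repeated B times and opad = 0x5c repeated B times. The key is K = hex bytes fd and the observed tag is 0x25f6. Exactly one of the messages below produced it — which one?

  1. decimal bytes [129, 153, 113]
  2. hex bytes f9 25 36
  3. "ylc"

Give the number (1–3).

Key hex bytes fd is 1 byte ≤ B = 3; zero-pad to 3 bytes: K' = fd 00 00.
K' ⊕ ipad = cb 36 36; K' ⊕ opad = a1 5c 5c.
m1: inner = H(cb 36 36 81 99 71) = 9a 28; tag = H(a1 5c 5c 9a 28) = 25f6 ← matches
m2: inner = H(cb 36 36 f9 25 36) = 26 65; tag = H(a1 5c 5c 26 65) = 6282
m3: inner = H(cb 36 36 79 6c 63) = 6d 12; tag = H(a1 5c 5c 6d 12) = 0fc9

1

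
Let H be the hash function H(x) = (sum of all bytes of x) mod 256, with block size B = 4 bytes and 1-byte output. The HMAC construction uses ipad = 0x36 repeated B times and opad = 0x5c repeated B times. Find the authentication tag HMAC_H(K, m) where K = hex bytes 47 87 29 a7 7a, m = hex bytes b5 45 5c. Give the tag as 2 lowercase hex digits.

Key hex bytes 47 87 29 a7 7a is 5 bytes > B = 4, so hash it first: H(key) = 18, then zero-pad to 4 bytes: K' = 18 00 00 00.
K' ⊕ ipad = 2e 36 36 36.  K' ⊕ opad = 44 5c 5c 5c.
Inner input = (K'⊕ipad) ∥ m = 2e 36 36 36 ∥ b5 45 5c.
Inner hash: sum = 46+54+54+54+181+69+92 = 550; mod 256 = 38 → 26.
Outer input = (K'⊕opad) ∥ inner = 44 5c 5c 5c ∥ 26.
Outer hash (tag): sum = 68+92+92+92+38 = 382; mod 256 = 126 → 7e.

7e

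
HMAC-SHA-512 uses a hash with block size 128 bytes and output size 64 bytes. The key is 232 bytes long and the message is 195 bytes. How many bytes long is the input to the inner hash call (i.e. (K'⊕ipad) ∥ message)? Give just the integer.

Key is 232 > 128 bytes, so it is hashed to 64 bytes then zero-padded to 128: |K'| = 128.
Inner input = (K'⊕ipad) ∥ m → 128 + 195 = 323 bytes.

323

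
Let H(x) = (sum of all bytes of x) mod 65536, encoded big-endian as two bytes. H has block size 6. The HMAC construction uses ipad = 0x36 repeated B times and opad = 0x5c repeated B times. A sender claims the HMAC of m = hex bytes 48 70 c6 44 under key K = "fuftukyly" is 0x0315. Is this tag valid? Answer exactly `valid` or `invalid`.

valid

Key "fuftukyly" = 66 75 66 74 75 6b 79 6c 79 is 9 bytes > B = 6, so hash it first: H(key) = 03 f3, then zero-pad to 6 bytes: K' = 03 f3 00 00 00 00.
K' ⊕ ipad = 35 c5 36 36 36 36; K' ⊕ opad = 5f af 5c 5c 5c 5c.
Inner hash: sum = 53+197+54+54+54+54+72+112+198+68 = 916 → 03 94.
Outer hash (recomputed tag): sum = 95+175+92+92+92+92+3+148 = 789 → 03 15.
Recomputed tag = 0315; claimed = 0315 → match.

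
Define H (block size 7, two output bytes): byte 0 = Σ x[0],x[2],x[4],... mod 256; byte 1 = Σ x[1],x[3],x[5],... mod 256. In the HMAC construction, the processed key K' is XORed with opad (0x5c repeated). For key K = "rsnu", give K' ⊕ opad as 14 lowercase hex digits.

2e2f32295c5c5c

Key "rsnu" = 72 73 6e 75 is 4 bytes ≤ B = 7; zero-pad to 7 bytes: K' = 72 73 6e 75 00 00 00.
XOR each byte with 0x5c: 72⊕5c=2e, 73⊕5c=2f, 6e⊕5c=32, 75⊕5c=29, 00⊕5c=5c, 00⊕5c=5c, 00⊕5c=5c.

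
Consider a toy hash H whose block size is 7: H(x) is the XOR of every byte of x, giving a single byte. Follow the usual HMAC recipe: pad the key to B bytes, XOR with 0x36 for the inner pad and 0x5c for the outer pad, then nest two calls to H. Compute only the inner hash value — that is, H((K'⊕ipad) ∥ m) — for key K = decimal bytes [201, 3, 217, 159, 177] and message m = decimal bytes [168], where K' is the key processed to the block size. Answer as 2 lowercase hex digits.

Key decimal bytes [201, 3, 217, 159, 177] = c9 03 d9 9f b1 is 5 bytes ≤ B = 7; zero-pad to 7 bytes: K' = c9 03 d9 9f b1 00 00.
K' ⊕ ipad = ff 35 ef a9 87 36 36.
Inner input = ff 35 ef a9 87 36 36 ∥ a8.
Inner hash: XOR ff⊕35⊕ef⊕a9⊕87⊕36⊕36⊕a8 = a3.

a3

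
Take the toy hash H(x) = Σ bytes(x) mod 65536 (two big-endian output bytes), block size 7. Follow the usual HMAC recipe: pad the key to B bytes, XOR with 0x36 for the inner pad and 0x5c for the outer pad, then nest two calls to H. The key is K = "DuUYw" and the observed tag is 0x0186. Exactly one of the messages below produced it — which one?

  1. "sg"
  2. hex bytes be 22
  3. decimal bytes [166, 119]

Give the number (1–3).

3

Key "DuUYw" = 44 75 55 59 77 is 5 bytes ≤ B = 7; zero-pad to 7 bytes: K' = 44 75 55 59 77 00 00.
K' ⊕ ipad = 72 43 63 6f 41 36 36; K' ⊕ opad = 18 29 09 05 2b 5c 5c.
m1: inner = H(72 43 63 6f 41 36 36 73 67) = 03 0e; tag = H(18 29 09 05 2b 5c 5c 03 0e) = 0143
m2: inner = H(72 43 63 6f 41 36 36 be 22) = 03 14; tag = H(18 29 09 05 2b 5c 5c 03 14) = 0149
m3: inner = H(72 43 63 6f 41 36 36 a6 77) = 03 51; tag = H(18 29 09 05 2b 5c 5c 03 51) = 0186 ← matches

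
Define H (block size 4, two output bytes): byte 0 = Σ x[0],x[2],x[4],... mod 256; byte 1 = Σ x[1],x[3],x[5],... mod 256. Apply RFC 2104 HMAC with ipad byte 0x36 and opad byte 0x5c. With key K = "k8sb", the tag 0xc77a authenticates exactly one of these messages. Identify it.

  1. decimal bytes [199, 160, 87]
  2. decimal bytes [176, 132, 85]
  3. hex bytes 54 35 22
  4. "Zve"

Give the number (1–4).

4

Key "k8sb" = 6b 38 73 62 is exactly B = 4 bytes: K' = 6b 38 73 62.
K' ⊕ ipad = 5d 0e 45 54; K' ⊕ opad = 37 64 2f 3e.
m1: inner = H(5d 0e 45 54 c7 a0 57) = c0 02; tag = H(37 64 2f 3e c0 02) = 26a4
m2: inner = H(5d 0e 45 54 b0 84 55) = a7 e6; tag = H(37 64 2f 3e a7 e6) = 0d88
m3: inner = H(5d 0e 45 54 54 35 22) = 18 97; tag = H(37 64 2f 3e 18 97) = 7e39
m4: inner = H(5d 0e 45 54 5a 76 65) = 61 d8; tag = H(37 64 2f 3e 61 d8) = c77a ← matches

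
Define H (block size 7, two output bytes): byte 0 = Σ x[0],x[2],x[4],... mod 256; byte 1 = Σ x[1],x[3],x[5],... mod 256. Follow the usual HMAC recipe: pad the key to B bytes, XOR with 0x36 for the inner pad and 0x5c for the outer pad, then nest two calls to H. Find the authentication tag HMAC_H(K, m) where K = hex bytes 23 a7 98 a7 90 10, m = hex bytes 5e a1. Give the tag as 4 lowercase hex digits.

Key hex bytes 23 a7 98 a7 90 10 is 6 bytes ≤ B = 7; zero-pad to 7 bytes: K' = 23 a7 98 a7 90 10 00.
K' ⊕ ipad = 15 91 ae 91 a6 26 36.  K' ⊕ opad = 7f fb c4 fb cc 4c 5c.
Inner input = (K'⊕ipad) ∥ m = 15 91 ae 91 a6 26 36 ∥ 5e a1.
Inner hash: even-index sum = 576 mod 256 = 64; odd-index sum = 422 mod 256 = 166 → 40 a6.
Outer input = (K'⊕opad) ∥ inner = 7f fb c4 fb cc 4c 5c ∥ 40 a6.
Outer hash (tag): even-index sum = 785 mod 256 = 17; odd-index sum = 642 mod 256 = 130 → 11 82.

1182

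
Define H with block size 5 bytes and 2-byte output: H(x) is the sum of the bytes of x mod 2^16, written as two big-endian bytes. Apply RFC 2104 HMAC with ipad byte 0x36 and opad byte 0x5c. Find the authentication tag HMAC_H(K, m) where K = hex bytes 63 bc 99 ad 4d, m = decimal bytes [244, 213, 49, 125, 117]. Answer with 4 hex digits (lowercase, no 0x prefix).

037b

Key hex bytes 63 bc 99 ad 4d is exactly B = 5 bytes: K' = 63 bc 99 ad 4d.
K' ⊕ ipad = 55 8a af 9b 7b.  K' ⊕ opad = 3f e0 c5 f1 11.
Inner input = (K'⊕ipad) ∥ m = 55 8a af 9b 7b ∥ f4 d5 31 7d 75.
Inner hash: sum = 85+138+175+155+123+244+213+49+125+117 = 1424 → 05 90.
Outer input = (K'⊕opad) ∥ inner = 3f e0 c5 f1 11 ∥ 05 90.
Outer hash (tag): sum = 63+224+197+241+17+5+144 = 891 → 03 7b.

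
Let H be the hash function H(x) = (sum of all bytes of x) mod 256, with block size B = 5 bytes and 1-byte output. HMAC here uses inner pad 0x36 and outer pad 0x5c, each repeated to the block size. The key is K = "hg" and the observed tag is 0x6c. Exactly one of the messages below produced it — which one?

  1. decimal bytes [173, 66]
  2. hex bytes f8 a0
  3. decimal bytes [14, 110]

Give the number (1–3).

Key "hg" = 68 67 is 2 bytes ≤ B = 5; zero-pad to 5 bytes: K' = 68 67 00 00 00.
K' ⊕ ipad = 5e 51 36 36 36; K' ⊕ opad = 34 3b 5c 5c 5c.
m1: inner = H(5e 51 36 36 36 ad 42) = 40; tag = H(34 3b 5c 5c 5c 40) = c3
m2: inner = H(5e 51 36 36 36 f8 a0) = e9; tag = H(34 3b 5c 5c 5c e9) = 6c ← matches
m3: inner = H(5e 51 36 36 36 0e 6e) = cd; tag = H(34 3b 5c 5c 5c cd) = 50

2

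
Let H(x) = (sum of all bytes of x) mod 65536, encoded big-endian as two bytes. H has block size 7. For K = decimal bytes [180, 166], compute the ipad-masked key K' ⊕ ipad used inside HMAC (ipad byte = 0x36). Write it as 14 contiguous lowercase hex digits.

Key decimal bytes [180, 166] = b4 a6 is 2 bytes ≤ B = 7; zero-pad to 7 bytes: K' = b4 a6 00 00 00 00 00.
XOR each byte with 0x36: b4⊕36=82, a6⊕36=90, 00⊕36=36, 00⊕36=36, 00⊕36=36, 00⊕36=36, 00⊕36=36.

82903636363636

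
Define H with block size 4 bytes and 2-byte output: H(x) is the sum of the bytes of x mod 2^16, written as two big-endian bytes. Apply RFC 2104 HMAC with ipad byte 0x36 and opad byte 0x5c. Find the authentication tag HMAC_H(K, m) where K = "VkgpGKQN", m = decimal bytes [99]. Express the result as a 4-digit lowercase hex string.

Key "VkgpGKQN" = 56 6b 67 70 47 4b 51 4e is 8 bytes > B = 4, so hash it first: H(key) = 02 c9, then zero-pad to 4 bytes: K' = 02 c9 00 00.
K' ⊕ ipad = 34 ff 36 36.  K' ⊕ opad = 5e 95 5c 5c.
Inner input = (K'⊕ipad) ∥ m = 34 ff 36 36 ∥ 63.
Inner hash: sum = 52+255+54+54+99 = 514 → 02 02.
Outer input = (K'⊕opad) ∥ inner = 5e 95 5c 5c ∥ 02 02.
Outer hash (tag): sum = 94+149+92+92+2+2 = 431 → 01 af.

01af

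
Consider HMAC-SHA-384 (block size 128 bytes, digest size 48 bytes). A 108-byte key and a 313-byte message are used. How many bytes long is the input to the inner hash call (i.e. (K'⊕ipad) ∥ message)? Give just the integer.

441

Key is 108 ≤ 128 bytes, zero-padded: |K'| = 128.
Inner input = (K'⊕ipad) ∥ m → 128 + 313 = 441 bytes.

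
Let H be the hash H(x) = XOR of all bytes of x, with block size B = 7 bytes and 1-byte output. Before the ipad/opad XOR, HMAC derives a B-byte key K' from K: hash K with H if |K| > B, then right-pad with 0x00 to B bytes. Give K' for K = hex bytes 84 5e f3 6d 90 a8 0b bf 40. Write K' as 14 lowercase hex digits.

|K| = 9 > B = 7, so first hash the key.
H(K): XOR 84⊕5e⊕f3⊕6d⊕90⊕a8⊕0b⊕bf⊕40 = 88.
Zero-pad H(K) = 88 to 7 bytes: K' = 88 00 00 00 00 00 00.

88000000000000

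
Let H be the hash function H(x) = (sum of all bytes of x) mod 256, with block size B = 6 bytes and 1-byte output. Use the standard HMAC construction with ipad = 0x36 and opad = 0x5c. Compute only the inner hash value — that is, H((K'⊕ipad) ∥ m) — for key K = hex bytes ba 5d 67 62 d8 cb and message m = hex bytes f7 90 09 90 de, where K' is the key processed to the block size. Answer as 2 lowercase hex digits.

85

Key hex bytes ba 5d 67 62 d8 cb is exactly B = 6 bytes: K' = ba 5d 67 62 d8 cb.
K' ⊕ ipad = 8c 6b 51 54 ee fd.
Inner input = 8c 6b 51 54 ee fd ∥ f7 90 09 90 de.
Inner hash: sum = 140+107+81+84+238+253+247+144+9+144+222 = 1669; mod 256 = 133 → 85.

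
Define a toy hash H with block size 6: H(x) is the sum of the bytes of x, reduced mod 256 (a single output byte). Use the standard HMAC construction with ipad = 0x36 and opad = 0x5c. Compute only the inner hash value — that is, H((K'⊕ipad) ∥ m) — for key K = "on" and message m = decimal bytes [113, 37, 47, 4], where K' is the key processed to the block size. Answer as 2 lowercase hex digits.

52

Key "on" = 6f 6e is 2 bytes ≤ B = 6; zero-pad to 6 bytes: K' = 6f 6e 00 00 00 00.
K' ⊕ ipad = 59 58 36 36 36 36.
Inner input = 59 58 36 36 36 36 ∥ 71 25 2f 04.
Inner hash: sum = 89+88+54+54+54+54+113+37+47+4 = 594; mod 256 = 82 → 52.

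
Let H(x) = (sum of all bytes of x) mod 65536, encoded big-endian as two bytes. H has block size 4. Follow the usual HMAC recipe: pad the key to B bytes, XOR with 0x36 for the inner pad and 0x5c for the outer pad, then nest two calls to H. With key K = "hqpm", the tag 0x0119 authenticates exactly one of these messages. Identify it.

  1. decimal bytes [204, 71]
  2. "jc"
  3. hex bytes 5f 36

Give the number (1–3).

1

Key "hqpm" = 68 71 70 6d is exactly B = 4 bytes: K' = 68 71 70 6d.
K' ⊕ ipad = 5e 47 46 5b; K' ⊕ opad = 34 2d 2c 31.
m1: inner = H(5e 47 46 5b cc 47) = 02 59; tag = H(34 2d 2c 31 02 59) = 0119 ← matches
m2: inner = H(5e 47 46 5b 6a 63) = 02 13; tag = H(34 2d 2c 31 02 13) = 00d3
m3: inner = H(5e 47 46 5b 5f 36) = 01 db; tag = H(34 2d 2c 31 01 db) = 019a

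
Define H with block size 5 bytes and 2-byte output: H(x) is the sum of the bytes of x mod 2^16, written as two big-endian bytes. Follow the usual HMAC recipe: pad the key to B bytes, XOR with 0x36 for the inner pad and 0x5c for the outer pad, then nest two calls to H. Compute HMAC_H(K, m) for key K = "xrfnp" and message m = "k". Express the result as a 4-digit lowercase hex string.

Key "xrfnp" = 78 72 66 6e 70 is exactly B = 5 bytes: K' = 78 72 66 6e 70.
K' ⊕ ipad = 4e 44 50 58 46.  K' ⊕ opad = 24 2e 3a 32 2c.
Inner input = (K'⊕ipad) ∥ m = 4e 44 50 58 46 ∥ 6b.
Inner hash: sum = 78+68+80+88+70+107 = 491 → 01 eb.
Outer input = (K'⊕opad) ∥ inner = 24 2e 3a 32 2c ∥ 01 eb.
Outer hash (tag): sum = 36+46+58+50+44+1+235 = 470 → 01 d6.

01d6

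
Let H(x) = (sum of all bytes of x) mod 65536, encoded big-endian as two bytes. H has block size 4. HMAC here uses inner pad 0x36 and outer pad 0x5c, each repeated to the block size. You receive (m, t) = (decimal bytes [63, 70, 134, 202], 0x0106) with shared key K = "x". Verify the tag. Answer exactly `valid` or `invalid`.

Key "x" = 78 is 1 byte ≤ B = 4; zero-pad to 4 bytes: K' = 78 00 00 00.
K' ⊕ ipad = 4e 36 36 36; K' ⊕ opad = 24 5c 5c 5c.
Inner hash: sum = 78+54+54+54+63+70+134+202 = 709 → 02 c5.
Outer hash (recomputed tag): sum = 36+92+92+92+2+197 = 511 → 01 ff.
Recomputed tag = 01ff; claimed = 0106 → mismatch.

invalid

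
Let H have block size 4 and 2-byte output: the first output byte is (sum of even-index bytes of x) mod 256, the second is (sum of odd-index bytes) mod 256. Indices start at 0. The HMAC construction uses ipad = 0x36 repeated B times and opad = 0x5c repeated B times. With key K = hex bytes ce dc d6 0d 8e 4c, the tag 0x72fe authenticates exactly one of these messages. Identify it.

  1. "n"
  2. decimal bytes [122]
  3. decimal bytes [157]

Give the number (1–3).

1

Key hex bytes ce dc d6 0d 8e 4c is 6 bytes > B = 4, so hash it first: H(key) = 32 35, then zero-pad to 4 bytes: K' = 32 35 00 00.
K' ⊕ ipad = 04 03 36 36; K' ⊕ opad = 6e 69 5c 5c.
m1: inner = H(04 03 36 36 6e) = a8 39; tag = H(6e 69 5c 5c a8 39) = 72fe ← matches
m2: inner = H(04 03 36 36 7a) = b4 39; tag = H(6e 69 5c 5c b4 39) = 7efe
m3: inner = H(04 03 36 36 9d) = d7 39; tag = H(6e 69 5c 5c d7 39) = a1fe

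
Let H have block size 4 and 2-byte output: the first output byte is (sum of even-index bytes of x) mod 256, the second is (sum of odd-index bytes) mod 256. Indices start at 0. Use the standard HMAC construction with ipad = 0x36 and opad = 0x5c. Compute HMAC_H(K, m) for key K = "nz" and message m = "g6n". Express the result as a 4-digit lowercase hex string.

Key "nz" = 6e 7a is 2 bytes ≤ B = 4; zero-pad to 4 bytes: K' = 6e 7a 00 00.
K' ⊕ ipad = 58 4c 36 36.  K' ⊕ opad = 32 26 5c 5c.
Inner input = (K'⊕ipad) ∥ m = 58 4c 36 36 ∥ 67 36 6e.
Inner hash: even-index sum = 355 mod 256 = 99; odd-index sum = 184 mod 256 = 184 → 63 b8.
Outer input = (K'⊕opad) ∥ inner = 32 26 5c 5c ∥ 63 b8.
Outer hash (tag): even-index sum = 241 mod 256 = 241; odd-index sum = 314 mod 256 = 58 → f1 3a.

f13a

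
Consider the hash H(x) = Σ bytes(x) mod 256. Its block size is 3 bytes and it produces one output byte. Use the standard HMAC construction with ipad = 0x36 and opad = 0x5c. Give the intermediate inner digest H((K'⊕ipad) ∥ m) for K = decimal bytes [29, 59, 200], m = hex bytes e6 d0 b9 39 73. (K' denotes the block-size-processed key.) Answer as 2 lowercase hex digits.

Key decimal bytes [29, 59, 200] = 1d 3b c8 is exactly B = 3 bytes: K' = 1d 3b c8.
K' ⊕ ipad = 2b 0d fe.
Inner input = 2b 0d fe ∥ e6 d0 b9 39 73.
Inner hash: sum = 43+13+254+230+208+185+57+115 = 1105; mod 256 = 81 → 51.

51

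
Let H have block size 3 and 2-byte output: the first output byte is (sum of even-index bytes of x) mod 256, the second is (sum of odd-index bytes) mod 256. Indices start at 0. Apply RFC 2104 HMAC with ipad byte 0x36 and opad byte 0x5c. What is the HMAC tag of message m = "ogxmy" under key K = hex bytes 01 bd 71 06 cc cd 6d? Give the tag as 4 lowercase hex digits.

5973

Key hex bytes 01 bd 71 06 cc cd 6d is 7 bytes > B = 3, so hash it first: H(key) = ab 90, then zero-pad to 3 bytes: K' = ab 90 00.
K' ⊕ ipad = 9d a6 36.  K' ⊕ opad = f7 cc 5c.
Inner input = (K'⊕ipad) ∥ m = 9d a6 36 ∥ 6f 67 78 6d 79.
Inner hash: even-index sum = 423 mod 256 = 167; odd-index sum = 518 mod 256 = 6 → a7 06.
Outer input = (K'⊕opad) ∥ inner = f7 cc 5c ∥ a7 06.
Outer hash (tag): even-index sum = 345 mod 256 = 89; odd-index sum = 371 mod 256 = 115 → 59 73.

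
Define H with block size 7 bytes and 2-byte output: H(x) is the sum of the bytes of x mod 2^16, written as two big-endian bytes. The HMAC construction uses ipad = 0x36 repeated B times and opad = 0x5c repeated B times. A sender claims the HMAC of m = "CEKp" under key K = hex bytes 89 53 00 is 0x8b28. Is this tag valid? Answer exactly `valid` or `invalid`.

Key hex bytes 89 53 00 is 3 bytes ≤ B = 7; zero-pad to 7 bytes: K' = 89 53 00 00 00 00 00.
K' ⊕ ipad = bf 65 36 36 36 36 36; K' ⊕ opad = d5 0f 5c 5c 5c 5c 5c.
Inner hash: sum = 191+101+54+54+54+54+54+67+69+75+112 = 885 → 03 75.
Outer hash (recomputed tag): sum = 213+15+92+92+92+92+92+3+117 = 808 → 03 28.
Recomputed tag = 0328; claimed = 8b28 → mismatch.

invalid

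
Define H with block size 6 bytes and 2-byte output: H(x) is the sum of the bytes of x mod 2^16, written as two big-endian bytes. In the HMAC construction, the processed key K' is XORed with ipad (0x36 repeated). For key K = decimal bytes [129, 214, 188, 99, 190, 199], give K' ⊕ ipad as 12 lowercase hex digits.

Key decimal bytes [129, 214, 188, 99, 190, 199] = 81 d6 bc 63 be c7 is exactly B = 6 bytes: K' = 81 d6 bc 63 be c7.
XOR each byte with 0x36: 81⊕36=b7, d6⊕36=e0, bc⊕36=8a, 63⊕36=55, be⊕36=88, c7⊕36=f1.

b7e08a5588f1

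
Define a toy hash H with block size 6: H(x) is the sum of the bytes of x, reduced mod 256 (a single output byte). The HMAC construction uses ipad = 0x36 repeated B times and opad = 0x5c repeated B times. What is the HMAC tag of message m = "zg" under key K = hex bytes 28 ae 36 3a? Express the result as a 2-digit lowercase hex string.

fd

Key hex bytes 28 ae 36 3a is 4 bytes ≤ B = 6; zero-pad to 6 bytes: K' = 28 ae 36 3a 00 00.
K' ⊕ ipad = 1e 98 00 0c 36 36.  K' ⊕ opad = 74 f2 6a 66 5c 5c.
Inner input = (K'⊕ipad) ∥ m = 1e 98 00 0c 36 36 ∥ 7a 67.
Inner hash: sum = 30+152+0+12+54+54+122+103 = 527; mod 256 = 15 → 0f.
Outer input = (K'⊕opad) ∥ inner = 74 f2 6a 66 5c 5c ∥ 0f.
Outer hash (tag): sum = 116+242+106+102+92+92+15 = 765; mod 256 = 253 → fd.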